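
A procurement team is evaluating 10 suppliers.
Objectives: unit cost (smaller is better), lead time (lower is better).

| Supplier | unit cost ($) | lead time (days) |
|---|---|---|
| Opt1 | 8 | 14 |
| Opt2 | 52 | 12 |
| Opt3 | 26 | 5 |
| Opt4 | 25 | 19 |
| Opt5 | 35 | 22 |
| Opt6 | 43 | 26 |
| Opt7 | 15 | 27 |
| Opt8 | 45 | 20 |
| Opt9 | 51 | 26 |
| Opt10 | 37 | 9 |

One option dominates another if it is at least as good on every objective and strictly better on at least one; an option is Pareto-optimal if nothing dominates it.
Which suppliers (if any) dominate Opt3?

Opt1: worse on lead time (14 vs 5).
Opt2: worse on unit cost (52 vs 26).
Opt4: worse on lead time (19 vs 5).
Opt5: worse on unit cost (35 vs 26).
Opt6: worse on unit cost (43 vs 26).
Opt7: worse on lead time (27 vs 5).
Opt8: worse on unit cost (45 vs 26).
Opt9: worse on unit cost (51 vs 26).
Opt10: worse on unit cost (37 vs 26).
No option dominates Opt3.

none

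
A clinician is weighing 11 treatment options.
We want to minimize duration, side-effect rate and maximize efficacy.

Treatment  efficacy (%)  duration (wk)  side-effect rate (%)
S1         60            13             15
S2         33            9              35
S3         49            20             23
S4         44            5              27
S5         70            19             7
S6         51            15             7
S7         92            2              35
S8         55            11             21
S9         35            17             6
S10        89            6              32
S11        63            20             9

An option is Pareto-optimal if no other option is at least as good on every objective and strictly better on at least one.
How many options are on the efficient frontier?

S1: not dominated.
S2: dominated by S4 (efficacy 44≥33, duration 5≤9, side-effect rate 27≤35).
S3: dominated by S1 (efficacy 60≥49, duration 13≤20, side-effect rate 15≤23).
S4: not dominated.
S5: not dominated.
S6: not dominated.
S7: not dominated (best efficacy).
S8: not dominated.
S9: not dominated (best side-effect rate).
S10: not dominated.
S11: dominated by S5 (efficacy 70≥63, duration 19≤20, side-effect rate 7≤9).
Pareto-optimal: S1, S4, S5, S6, S7, S8, S9, S10 → 8.

8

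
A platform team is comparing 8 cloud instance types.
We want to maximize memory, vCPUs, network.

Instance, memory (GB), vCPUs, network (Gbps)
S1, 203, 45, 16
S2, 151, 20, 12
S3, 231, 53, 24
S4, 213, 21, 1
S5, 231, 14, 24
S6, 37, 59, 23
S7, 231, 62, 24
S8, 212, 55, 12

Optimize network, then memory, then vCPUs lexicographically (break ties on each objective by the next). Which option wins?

First maximize network: best is 24, kept {S3, S5, S7}.
Then maximize memory: best is 231, kept {S3, S5, S7}.
Then maximize vCPUs: best is 62, kept {S7}.

S7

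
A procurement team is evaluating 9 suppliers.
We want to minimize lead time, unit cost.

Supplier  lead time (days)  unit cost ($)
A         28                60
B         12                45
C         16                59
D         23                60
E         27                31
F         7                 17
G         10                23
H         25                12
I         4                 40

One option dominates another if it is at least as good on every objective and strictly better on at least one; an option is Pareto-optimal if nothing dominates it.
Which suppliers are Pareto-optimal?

A: dominated by B (lead time 12≤28, unit cost 45≤60).
B: dominated by F (lead time 7≤12, unit cost 17≤45).
C: dominated by B (lead time 12≤16, unit cost 45≤59).
D: dominated by B (lead time 12≤23, unit cost 45≤60).
E: dominated by F (lead time 7≤27, unit cost 17≤31).
F: not dominated.
G: dominated by F (lead time 7≤10, unit cost 17≤23).
H: not dominated (best unit cost).
I: not dominated (best lead time).

F, H, I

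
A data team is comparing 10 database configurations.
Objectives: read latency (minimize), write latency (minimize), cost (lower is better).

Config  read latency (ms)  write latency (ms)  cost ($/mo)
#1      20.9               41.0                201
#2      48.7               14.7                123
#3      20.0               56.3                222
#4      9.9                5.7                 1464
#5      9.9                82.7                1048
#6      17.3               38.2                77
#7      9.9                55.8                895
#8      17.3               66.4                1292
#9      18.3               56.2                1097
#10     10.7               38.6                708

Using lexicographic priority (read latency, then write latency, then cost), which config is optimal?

First minimize read latency: best is 9.9, kept {#4, #5, #7}.
Then minimize write latency: best is 5.7, kept {#4}.

#4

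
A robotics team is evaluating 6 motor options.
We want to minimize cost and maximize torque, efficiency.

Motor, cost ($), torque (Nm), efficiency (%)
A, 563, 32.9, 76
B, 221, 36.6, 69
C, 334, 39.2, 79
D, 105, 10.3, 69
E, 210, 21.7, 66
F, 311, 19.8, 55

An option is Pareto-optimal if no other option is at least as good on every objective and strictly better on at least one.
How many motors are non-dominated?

4

A: dominated by C (cost 334≤563, torque 39.2≥32.9, efficiency 79≥76).
B: not dominated.
C: not dominated (best torque).
D: not dominated (best cost).
E: not dominated.
F: dominated by B (cost 221≤311, torque 36.6≥19.8, efficiency 69≥55).
Pareto-optimal: B, C, D, E → 4.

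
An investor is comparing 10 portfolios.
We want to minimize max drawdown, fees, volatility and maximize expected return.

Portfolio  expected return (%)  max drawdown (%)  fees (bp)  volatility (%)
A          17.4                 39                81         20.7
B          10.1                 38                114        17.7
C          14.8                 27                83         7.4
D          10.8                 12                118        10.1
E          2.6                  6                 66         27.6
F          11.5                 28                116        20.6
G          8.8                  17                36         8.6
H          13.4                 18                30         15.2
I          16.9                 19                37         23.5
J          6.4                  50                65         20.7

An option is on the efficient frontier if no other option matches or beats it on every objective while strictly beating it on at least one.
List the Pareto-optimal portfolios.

A, C, D, E, G, H, I

A: not dominated (best expected return).
B: dominated by C (expected return 14.8≥10.1, max drawdown 27≤38, fees 83≤114, volatility 7.4≤17.7).
C: not dominated (best volatility).
D: not dominated.
E: not dominated (best max drawdown).
F: dominated by C (expected return 14.8≥11.5, max drawdown 27≤28, fees 83≤116, volatility 7.4≤20.6).
G: not dominated.
H: not dominated (best fees).
I: not dominated.
J: dominated by G (expected return 8.8≥6.4, max drawdown 17≤50, fees 36≤65, volatility 8.6≤20.7).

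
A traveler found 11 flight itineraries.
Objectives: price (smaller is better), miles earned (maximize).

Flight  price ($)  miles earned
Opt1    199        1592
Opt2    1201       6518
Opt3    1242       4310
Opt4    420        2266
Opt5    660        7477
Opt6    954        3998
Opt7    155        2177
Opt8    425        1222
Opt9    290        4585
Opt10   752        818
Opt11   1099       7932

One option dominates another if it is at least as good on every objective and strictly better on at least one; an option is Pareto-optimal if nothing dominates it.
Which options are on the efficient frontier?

Opt1: dominated by Opt7 (price 155≤199, miles earned 2177≥1592).
Opt2: dominated by Opt5 (price 660≤1201, miles earned 7477≥6518).
Opt3: dominated by Opt2 (price 1201≤1242, miles earned 6518≥4310).
Opt4: dominated by Opt9 (price 290≤420, miles earned 4585≥2266).
Opt5: not dominated.
Opt6: dominated by Opt5 (price 660≤954, miles earned 7477≥3998).
Opt7: not dominated (best price).
Opt8: dominated by Opt1 (price 199≤425, miles earned 1592≥1222).
Opt9: not dominated.
Opt10: dominated by Opt1 (price 199≤752, miles earned 1592≥818).
Opt11: not dominated (best miles earned).

Opt5, Opt7, Opt9, Opt11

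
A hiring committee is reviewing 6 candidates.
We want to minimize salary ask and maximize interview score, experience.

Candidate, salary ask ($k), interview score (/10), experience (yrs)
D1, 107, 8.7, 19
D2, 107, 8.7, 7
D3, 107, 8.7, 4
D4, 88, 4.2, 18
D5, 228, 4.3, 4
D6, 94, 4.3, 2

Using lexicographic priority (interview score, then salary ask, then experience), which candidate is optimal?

First maximize interview score: best is 8.7, kept {D1, D2, D3}.
Then minimize salary ask: best is 107, kept {D1, D2, D3}.
Then maximize experience: best is 19, kept {D1}.

D1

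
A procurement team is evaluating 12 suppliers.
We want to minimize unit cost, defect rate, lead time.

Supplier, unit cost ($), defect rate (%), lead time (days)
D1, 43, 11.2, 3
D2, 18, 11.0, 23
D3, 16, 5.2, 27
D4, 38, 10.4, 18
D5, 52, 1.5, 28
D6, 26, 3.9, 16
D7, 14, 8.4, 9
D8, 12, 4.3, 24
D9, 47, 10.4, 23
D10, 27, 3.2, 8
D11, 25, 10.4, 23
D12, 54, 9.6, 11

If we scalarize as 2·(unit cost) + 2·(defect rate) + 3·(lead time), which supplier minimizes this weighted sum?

D7

D1: 2·43 + 2·11.2 + 3·3 = 117.4
D2: 2·18 + 2·11.0 + 3·23 = 127.0
D3: 2·16 + 2·5.2 + 3·27 = 123.4
D4: 2·38 + 2·10.4 + 3·18 = 150.8
D5: 2·52 + 2·1.5 + 3·28 = 191.0
D6: 2·26 + 2·3.9 + 3·16 = 107.8
D7: 2·14 + 2·8.4 + 3·9 = 71.8
D8: 2·12 + 2·4.3 + 3·24 = 104.6
D9: 2·47 + 2·10.4 + 3·23 = 183.8
D10: 2·27 + 2·3.2 + 3·8 = 84.4
D11: 2·25 + 2·10.4 + 3·23 = 139.8
D12: 2·54 + 2·9.6 + 3·11 = 160.2
Lowest: D7 at 71.8.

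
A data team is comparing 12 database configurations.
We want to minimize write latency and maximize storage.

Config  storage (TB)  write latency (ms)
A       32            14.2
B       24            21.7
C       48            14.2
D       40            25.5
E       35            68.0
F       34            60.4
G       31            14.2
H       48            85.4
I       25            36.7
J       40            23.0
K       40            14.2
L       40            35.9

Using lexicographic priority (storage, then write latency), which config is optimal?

C

First maximize storage: best is 48, kept {C, H}.
Then minimize write latency: best is 14.2, kept {C}.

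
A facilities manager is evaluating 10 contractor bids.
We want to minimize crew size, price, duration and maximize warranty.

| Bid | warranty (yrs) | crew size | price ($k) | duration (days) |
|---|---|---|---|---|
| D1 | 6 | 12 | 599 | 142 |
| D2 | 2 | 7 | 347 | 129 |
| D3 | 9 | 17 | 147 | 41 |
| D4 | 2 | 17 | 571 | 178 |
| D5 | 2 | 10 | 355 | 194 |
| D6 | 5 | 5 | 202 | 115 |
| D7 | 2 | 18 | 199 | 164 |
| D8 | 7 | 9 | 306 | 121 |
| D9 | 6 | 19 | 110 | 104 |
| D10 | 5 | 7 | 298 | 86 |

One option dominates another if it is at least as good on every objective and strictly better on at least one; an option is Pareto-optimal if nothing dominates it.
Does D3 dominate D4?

D3 vs D4: warranty 9≥2, crew size 17≤17, price 147≤571, duration 41≤178 — D3 is at least as good on every objective with at least one strict improvement.

Yes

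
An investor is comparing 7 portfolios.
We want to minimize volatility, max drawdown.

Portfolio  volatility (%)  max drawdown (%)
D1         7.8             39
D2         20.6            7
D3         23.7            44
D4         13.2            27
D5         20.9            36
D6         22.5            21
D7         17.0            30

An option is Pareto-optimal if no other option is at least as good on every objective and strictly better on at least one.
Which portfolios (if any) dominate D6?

D2: volatility 20.6≤22.5, max drawdown 7≤21 — dominates D6.
Others (D1, D3, D4, D5, D7) are each worse than D6 on at least one objective.

D2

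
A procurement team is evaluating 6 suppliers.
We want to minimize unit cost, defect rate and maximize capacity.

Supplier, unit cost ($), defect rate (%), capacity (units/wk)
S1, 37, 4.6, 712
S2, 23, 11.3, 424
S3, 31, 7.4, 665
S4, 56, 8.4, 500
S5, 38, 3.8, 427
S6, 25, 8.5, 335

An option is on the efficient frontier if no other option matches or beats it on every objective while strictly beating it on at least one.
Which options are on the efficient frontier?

S1, S2, S3, S5, S6

S1: not dominated (best capacity).
S2: not dominated (best unit cost).
S3: not dominated.
S4: dominated by S1 (unit cost 37≤56, defect rate 4.6≤8.4, capacity 712≥500).
S5: not dominated (best defect rate).
S6: not dominated.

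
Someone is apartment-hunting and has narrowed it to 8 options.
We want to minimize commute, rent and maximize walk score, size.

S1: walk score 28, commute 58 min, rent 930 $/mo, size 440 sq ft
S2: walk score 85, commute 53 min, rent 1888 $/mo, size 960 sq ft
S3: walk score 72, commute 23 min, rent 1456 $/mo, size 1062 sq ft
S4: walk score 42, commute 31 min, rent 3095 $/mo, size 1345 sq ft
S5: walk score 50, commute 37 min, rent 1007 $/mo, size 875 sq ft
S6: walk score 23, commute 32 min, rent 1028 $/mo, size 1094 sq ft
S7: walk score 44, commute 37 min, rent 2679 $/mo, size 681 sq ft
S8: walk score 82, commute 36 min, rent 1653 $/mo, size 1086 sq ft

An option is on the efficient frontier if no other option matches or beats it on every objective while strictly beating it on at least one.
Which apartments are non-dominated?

S1, S2, S3, S4, S5, S6, S8

S1: not dominated (best rent).
S2: not dominated (best walk score).
S3: not dominated (best commute).
S4: not dominated (best size).
S5: not dominated.
S6: not dominated.
S7: dominated by S3 (walk score 72≥44, commute 23≤37, rent 1456≤2679, size 1062≥681).
S8: not dominated.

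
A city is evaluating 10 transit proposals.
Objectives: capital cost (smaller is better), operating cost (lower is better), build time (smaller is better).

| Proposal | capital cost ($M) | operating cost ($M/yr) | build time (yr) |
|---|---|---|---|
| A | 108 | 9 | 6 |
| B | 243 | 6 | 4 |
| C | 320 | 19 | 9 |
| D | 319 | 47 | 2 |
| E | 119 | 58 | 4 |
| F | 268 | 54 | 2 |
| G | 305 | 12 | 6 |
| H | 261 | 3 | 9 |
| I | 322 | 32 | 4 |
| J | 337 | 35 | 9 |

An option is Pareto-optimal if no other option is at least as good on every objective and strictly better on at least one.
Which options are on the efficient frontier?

A, B, D, E, F, H

A: not dominated (best capital cost).
B: not dominated.
C: dominated by A (capital cost 108≤320, operating cost 9≤19, build time 6≤9).
D: not dominated.
E: not dominated.
F: not dominated.
G: dominated by A (capital cost 108≤305, operating cost 9≤12, build time 6≤6).
H: not dominated (best operating cost).
I: dominated by B (capital cost 243≤322, operating cost 6≤32, build time 4≤4).
J: dominated by A (capital cost 108≤337, operating cost 9≤35, build time 6≤9).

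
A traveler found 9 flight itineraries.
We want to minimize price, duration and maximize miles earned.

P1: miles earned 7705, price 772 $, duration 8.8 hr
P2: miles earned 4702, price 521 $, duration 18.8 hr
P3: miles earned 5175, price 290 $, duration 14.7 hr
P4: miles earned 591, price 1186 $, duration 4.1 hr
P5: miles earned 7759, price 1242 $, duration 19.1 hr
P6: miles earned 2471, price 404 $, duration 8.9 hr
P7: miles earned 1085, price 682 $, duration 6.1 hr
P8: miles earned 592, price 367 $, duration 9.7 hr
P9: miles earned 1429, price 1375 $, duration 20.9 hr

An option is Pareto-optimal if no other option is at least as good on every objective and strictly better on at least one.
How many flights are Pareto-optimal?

7

P1: not dominated.
P2: dominated by P3 (miles earned 5175≥4702, price 290≤521, duration 14.7≤18.8).
P3: not dominated (best price).
P4: not dominated (best duration).
P5: not dominated (best miles earned).
P6: not dominated.
P7: not dominated.
P8: not dominated.
P9: dominated by P1 (miles earned 7705≥1429, price 772≤1375, duration 8.8≤20.9).
Pareto-optimal: P1, P3, P4, P5, P6, P7, P8 → 7.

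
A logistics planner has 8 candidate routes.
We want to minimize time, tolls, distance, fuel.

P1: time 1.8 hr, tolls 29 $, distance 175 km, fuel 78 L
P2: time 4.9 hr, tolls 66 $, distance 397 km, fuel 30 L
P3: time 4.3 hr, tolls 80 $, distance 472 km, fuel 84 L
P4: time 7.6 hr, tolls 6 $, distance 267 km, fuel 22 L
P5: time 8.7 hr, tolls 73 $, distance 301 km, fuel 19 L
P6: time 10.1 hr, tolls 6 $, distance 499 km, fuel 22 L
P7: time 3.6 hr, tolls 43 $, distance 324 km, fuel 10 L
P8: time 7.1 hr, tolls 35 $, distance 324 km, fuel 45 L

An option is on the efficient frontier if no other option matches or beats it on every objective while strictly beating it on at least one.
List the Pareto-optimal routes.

P1, P4, P5, P7, P8

P1: not dominated (best time).
P2: dominated by P7 (time 3.6≤4.9, tolls 43≤66, distance 324≤397, fuel 10≤30).
P3: dominated by P1 (time 1.8≤4.3, tolls 29≤80, distance 175≤472, fuel 78≤84).
P4: not dominated.
P5: not dominated.
P6: dominated by P4 (time 7.6≤10.1, tolls 6≤6, distance 267≤499, fuel 22≤22).
P7: not dominated (best fuel).
P8: not dominated.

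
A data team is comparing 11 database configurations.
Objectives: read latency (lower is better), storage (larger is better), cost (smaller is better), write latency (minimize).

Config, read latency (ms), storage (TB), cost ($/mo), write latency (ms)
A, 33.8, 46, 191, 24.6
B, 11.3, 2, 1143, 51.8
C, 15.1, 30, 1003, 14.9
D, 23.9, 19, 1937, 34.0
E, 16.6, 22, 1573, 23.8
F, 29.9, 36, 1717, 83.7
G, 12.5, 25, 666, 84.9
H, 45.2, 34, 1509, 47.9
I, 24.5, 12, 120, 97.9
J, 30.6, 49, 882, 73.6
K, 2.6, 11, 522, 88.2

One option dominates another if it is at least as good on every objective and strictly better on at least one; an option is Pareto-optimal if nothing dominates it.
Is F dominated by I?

No

I vs F: I is worse on storage (12 vs 36), so it does not dominate F.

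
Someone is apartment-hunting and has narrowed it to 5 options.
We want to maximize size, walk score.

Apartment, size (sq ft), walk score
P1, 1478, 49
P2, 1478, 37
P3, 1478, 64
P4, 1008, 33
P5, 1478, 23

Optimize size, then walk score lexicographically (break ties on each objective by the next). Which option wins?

P3

First maximize size: best is 1478, kept {P1, P2, P3, P5}.
Then maximize walk score: best is 64, kept {P3}.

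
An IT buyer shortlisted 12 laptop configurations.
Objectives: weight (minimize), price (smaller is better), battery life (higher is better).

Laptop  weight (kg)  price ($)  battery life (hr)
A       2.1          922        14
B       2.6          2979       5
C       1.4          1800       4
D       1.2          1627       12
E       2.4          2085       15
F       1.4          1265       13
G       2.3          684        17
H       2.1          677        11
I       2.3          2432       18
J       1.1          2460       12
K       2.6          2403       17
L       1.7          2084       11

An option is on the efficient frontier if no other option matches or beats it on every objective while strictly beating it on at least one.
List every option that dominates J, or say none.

none

A: worse on weight (2.1 vs 1.1).
B: worse on weight (2.6 vs 1.1).
C: worse on weight (1.4 vs 1.1).
D: worse on weight (1.2 vs 1.1).
E: worse on weight (2.4 vs 1.1).
F: worse on weight (1.4 vs 1.1).
G: worse on weight (2.3 vs 1.1).
H: worse on weight (2.1 vs 1.1).
I: worse on weight (2.3 vs 1.1).
K: worse on weight (2.6 vs 1.1).
L: worse on weight (1.7 vs 1.1).
No option dominates J.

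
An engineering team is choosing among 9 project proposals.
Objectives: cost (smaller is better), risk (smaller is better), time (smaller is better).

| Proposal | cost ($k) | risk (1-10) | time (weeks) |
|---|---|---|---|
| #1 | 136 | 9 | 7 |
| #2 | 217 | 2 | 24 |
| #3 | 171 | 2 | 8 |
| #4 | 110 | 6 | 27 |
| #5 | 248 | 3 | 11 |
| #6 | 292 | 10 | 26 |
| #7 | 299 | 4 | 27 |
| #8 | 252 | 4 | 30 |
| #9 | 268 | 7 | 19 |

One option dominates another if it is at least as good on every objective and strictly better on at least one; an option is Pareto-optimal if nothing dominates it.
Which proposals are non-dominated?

#1: not dominated (best time).
#2: dominated by #3 (cost 171≤217, risk 2≤2, time 8≤24).
#3: not dominated.
#4: not dominated (best cost).
#5: dominated by #3 (cost 171≤248, risk 2≤3, time 8≤11).
#6: dominated by #1 (cost 136≤292, risk 9≤10, time 7≤26).
#7: dominated by #2 (cost 217≤299, risk 2≤4, time 24≤27).
#8: dominated by #2 (cost 217≤252, risk 2≤4, time 24≤30).
#9: dominated by #3 (cost 171≤268, risk 2≤7, time 8≤19).

#1, #3, #4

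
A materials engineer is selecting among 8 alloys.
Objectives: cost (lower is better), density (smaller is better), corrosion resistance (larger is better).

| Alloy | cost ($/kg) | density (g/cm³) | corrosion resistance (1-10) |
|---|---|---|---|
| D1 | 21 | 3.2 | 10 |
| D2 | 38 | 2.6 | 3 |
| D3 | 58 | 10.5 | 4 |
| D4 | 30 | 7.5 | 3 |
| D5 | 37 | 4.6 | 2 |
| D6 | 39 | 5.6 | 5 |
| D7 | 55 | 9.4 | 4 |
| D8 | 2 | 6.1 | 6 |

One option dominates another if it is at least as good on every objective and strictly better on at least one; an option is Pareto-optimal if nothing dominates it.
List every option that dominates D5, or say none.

D1

D1: cost 21≤37, density 3.2≤4.6, corrosion resistance 10≥2 — dominates D5.
Others (D2, D3, D4, D6, D7, D8) are each worse than D5 on at least one objective.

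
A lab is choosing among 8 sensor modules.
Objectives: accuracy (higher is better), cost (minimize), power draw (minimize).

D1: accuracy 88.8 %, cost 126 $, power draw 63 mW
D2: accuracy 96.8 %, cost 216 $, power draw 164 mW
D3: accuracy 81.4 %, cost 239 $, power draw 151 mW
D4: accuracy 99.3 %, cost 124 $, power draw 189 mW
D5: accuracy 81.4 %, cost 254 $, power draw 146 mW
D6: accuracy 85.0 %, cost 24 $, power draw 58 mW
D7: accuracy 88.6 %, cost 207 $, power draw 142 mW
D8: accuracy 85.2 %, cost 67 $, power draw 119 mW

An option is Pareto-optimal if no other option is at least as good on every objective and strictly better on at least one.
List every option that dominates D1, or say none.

D2: worse on cost (216 vs 126).
D3: worse on accuracy (81.4 vs 88.8).
D4: worse on power draw (189 vs 63).
D5: worse on accuracy (81.4 vs 88.8).
D6: worse on accuracy (85.0 vs 88.8).
D7: worse on accuracy (88.6 vs 88.8).
D8: worse on accuracy (85.2 vs 88.8).
No option dominates D1.

none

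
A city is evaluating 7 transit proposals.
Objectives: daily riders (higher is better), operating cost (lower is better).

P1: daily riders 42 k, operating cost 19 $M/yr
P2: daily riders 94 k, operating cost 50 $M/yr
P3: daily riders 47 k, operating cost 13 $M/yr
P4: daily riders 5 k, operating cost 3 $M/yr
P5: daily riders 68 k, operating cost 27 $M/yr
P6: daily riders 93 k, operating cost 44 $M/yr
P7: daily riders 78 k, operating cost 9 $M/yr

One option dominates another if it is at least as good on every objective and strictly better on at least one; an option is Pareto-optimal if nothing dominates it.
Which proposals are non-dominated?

P2, P4, P6, P7

P1: dominated by P3 (daily riders 47≥42, operating cost 13≤19).
P2: not dominated (best daily riders).
P3: dominated by P7 (daily riders 78≥47, operating cost 9≤13).
P4: not dominated (best operating cost).
P5: dominated by P7 (daily riders 78≥68, operating cost 9≤27).
P6: not dominated.
P7: not dominated.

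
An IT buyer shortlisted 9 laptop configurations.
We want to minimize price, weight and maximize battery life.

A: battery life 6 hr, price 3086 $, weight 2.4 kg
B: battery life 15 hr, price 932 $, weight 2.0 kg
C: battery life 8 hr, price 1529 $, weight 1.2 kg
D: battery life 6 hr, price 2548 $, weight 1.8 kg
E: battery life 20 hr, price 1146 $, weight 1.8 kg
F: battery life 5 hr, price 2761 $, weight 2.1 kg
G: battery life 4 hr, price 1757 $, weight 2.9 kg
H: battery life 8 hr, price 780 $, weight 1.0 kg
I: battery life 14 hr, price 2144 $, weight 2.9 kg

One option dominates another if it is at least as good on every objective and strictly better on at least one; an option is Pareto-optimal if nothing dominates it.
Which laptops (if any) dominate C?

H: battery life 8≥8, price 780≤1529, weight 1.0≤1.2 — dominates C.
Others (A, B, D, E, F, G, I) are each worse than C on at least one objective.

H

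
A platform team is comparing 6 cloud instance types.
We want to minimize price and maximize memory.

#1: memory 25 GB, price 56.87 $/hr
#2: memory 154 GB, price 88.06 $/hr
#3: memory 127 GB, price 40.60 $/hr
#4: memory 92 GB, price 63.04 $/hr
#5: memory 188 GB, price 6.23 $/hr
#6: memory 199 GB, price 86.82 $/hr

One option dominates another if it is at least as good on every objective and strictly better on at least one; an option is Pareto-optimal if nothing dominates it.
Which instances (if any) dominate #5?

#1: worse on memory (25 vs 188).
#2: worse on memory (154 vs 188).
#3: worse on memory (127 vs 188).
#4: worse on memory (92 vs 188).
#6: worse on price (86.82 vs 6.23).
No option dominates #5.

none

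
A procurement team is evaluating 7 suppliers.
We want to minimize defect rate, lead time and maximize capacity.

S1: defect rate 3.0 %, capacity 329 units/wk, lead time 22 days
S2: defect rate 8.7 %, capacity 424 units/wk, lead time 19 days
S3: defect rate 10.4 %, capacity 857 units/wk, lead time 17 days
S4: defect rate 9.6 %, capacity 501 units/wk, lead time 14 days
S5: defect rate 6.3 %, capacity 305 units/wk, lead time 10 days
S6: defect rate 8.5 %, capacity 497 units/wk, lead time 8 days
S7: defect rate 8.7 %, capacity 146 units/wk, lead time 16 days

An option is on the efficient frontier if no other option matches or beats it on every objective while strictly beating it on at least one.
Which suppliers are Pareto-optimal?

S1: not dominated (best defect rate).
S2: dominated by S6 (defect rate 8.5≤8.7, capacity 497≥424, lead time 8≤19).
S3: not dominated (best capacity).
S4: not dominated.
S5: not dominated.
S6: not dominated (best lead time).
S7: dominated by S5 (defect rate 6.3≤8.7, capacity 305≥146, lead time 10≤16).

S1, S3, S4, S5, S6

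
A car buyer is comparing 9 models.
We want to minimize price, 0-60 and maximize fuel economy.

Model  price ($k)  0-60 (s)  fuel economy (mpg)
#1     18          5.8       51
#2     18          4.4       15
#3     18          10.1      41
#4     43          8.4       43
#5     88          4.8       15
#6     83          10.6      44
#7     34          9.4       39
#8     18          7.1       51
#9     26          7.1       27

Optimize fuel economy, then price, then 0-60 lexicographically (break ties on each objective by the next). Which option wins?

#1

First maximize fuel economy: best is 51, kept {#1, #8}.
Then minimize price: best is 18, kept {#1, #8}.
Then minimize 0-60: best is 5.8, kept {#1}.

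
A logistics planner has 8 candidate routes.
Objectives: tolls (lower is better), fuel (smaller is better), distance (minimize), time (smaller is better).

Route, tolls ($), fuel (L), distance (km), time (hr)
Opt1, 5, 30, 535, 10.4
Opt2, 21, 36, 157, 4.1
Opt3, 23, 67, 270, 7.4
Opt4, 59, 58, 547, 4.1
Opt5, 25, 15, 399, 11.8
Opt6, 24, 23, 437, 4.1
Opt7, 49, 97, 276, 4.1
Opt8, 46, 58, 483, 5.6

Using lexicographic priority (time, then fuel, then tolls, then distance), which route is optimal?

Opt6

First minimize time: best is 4.1, kept {Opt2, Opt4, Opt6, Opt7}.
Then minimize fuel: best is 23, kept {Opt6}.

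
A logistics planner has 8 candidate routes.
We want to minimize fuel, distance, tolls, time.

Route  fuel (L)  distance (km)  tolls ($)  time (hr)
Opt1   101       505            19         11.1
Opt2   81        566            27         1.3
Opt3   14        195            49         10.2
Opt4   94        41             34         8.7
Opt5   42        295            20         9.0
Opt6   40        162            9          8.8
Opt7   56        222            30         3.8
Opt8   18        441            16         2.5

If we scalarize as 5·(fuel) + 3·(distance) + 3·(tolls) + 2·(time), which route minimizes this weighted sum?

Opt1: 5·101 + 3·505 + 3·19 + 2·11.1 = 2099.2
Opt2: 5·81 + 3·566 + 3·27 + 2·1.3 = 2186.6
Opt3: 5·14 + 3·195 + 3·49 + 2·10.2 = 822.4
Opt4: 5·94 + 3·41 + 3·34 + 2·8.7 = 712.4
Opt5: 5·42 + 3·295 + 3·20 + 2·9.0 = 1173.0
Opt6: 5·40 + 3·162 + 3·9 + 2·8.8 = 730.6
Opt7: 5·56 + 3·222 + 3·30 + 2·3.8 = 1043.6
Opt8: 5·18 + 3·441 + 3·16 + 2·2.5 = 1466.0
Lowest: Opt4 at 712.4.

Opt4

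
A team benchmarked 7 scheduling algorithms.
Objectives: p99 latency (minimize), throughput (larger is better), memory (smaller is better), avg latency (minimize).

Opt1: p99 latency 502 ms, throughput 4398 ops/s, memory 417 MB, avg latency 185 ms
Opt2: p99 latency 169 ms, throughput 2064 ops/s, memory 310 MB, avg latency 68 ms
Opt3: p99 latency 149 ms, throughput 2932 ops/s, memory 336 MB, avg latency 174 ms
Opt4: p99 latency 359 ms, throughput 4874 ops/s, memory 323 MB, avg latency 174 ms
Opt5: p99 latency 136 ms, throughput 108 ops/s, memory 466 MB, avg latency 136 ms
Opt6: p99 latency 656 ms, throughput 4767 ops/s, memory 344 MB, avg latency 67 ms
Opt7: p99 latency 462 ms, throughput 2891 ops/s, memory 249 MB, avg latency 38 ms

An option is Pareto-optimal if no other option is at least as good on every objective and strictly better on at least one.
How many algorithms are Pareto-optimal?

Opt1: dominated by Opt4 (p99 latency 359≤502, throughput 4874≥4398, memory 323≤417, avg latency 174≤185).
Opt2: not dominated.
Opt3: not dominated.
Opt4: not dominated (best throughput).
Opt5: not dominated (best p99 latency).
Opt6: not dominated.
Opt7: not dominated (best memory).
Pareto-optimal: Opt2, Opt3, Opt4, Opt5, Opt6, Opt7 → 6.

6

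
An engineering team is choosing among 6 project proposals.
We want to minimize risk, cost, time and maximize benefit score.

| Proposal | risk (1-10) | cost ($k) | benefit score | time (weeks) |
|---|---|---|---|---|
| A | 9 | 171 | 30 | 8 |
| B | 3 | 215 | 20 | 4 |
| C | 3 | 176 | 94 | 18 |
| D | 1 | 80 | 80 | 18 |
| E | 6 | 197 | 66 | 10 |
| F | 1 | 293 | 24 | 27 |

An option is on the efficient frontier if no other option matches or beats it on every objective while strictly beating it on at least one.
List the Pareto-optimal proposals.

A, B, C, D, E

A: not dominated.
B: not dominated (best time).
C: not dominated (best benefit score).
D: not dominated (best cost).
E: not dominated.
F: dominated by D (risk 1≤1, cost 80≤293, benefit score 80≥24, time 18≤27).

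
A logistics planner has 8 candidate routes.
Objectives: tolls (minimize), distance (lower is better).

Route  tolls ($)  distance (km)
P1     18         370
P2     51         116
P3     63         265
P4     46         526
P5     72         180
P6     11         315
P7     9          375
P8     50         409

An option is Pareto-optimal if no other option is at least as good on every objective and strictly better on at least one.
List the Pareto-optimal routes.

P1: dominated by P6 (tolls 11≤18, distance 315≤370).
P2: not dominated (best distance).
P3: dominated by P2 (tolls 51≤63, distance 116≤265).
P4: dominated by P1 (tolls 18≤46, distance 370≤526).
P5: dominated by P2 (tolls 51≤72, distance 116≤180).
P6: not dominated.
P7: not dominated (best tolls).
P8: dominated by P1 (tolls 18≤50, distance 370≤409).

P2, P6, P7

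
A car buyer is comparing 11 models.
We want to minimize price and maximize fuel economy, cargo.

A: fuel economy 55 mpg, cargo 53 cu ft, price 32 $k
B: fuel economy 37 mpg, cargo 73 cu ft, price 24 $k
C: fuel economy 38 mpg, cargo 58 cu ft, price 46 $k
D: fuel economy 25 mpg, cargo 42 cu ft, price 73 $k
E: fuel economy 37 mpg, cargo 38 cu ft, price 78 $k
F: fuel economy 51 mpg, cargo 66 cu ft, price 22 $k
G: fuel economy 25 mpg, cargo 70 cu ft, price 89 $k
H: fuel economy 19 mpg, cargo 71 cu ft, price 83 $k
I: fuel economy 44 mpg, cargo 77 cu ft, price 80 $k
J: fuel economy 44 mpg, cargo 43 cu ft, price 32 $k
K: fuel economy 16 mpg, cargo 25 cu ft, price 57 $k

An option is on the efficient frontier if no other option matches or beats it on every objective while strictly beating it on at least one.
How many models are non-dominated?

4

A: not dominated (best fuel economy).
B: not dominated.
C: dominated by F (fuel economy 51≥38, cargo 66≥58, price 22≤46).
D: dominated by A (fuel economy 55≥25, cargo 53≥42, price 32≤73).
E: dominated by A (fuel economy 55≥37, cargo 53≥38, price 32≤78).
F: not dominated (best price).
G: dominated by B (fuel economy 37≥25, cargo 73≥70, price 24≤89).
H: dominated by B (fuel economy 37≥19, cargo 73≥71, price 24≤83).
I: not dominated (best cargo).
J: dominated by A (fuel economy 55≥44, cargo 53≥43, price 32≤32).
K: dominated by A (fuel economy 55≥16, cargo 53≥25, price 32≤57).
Pareto-optimal: A, B, F, I → 4.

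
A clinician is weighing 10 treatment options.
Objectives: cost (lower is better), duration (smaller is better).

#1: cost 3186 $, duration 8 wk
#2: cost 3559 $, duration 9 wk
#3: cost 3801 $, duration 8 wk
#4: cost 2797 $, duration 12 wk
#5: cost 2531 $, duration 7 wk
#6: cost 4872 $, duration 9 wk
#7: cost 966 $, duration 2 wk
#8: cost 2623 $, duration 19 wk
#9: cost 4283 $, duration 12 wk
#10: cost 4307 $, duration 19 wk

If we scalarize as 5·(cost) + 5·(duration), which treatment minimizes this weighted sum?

#1: 5·3186 + 5·8 = 15970
#2: 5·3559 + 5·9 = 17840
#3: 5·3801 + 5·8 = 19045
#4: 5·2797 + 5·12 = 14045
#5: 5·2531 + 5·7 = 12690
#6: 5·4872 + 5·9 = 24405
#7: 5·966 + 5·2 = 4840
#8: 5·2623 + 5·19 = 13210
#9: 5·4283 + 5·12 = 21475
#10: 5·4307 + 5·19 = 21630
Lowest: #7 at 4840.

#7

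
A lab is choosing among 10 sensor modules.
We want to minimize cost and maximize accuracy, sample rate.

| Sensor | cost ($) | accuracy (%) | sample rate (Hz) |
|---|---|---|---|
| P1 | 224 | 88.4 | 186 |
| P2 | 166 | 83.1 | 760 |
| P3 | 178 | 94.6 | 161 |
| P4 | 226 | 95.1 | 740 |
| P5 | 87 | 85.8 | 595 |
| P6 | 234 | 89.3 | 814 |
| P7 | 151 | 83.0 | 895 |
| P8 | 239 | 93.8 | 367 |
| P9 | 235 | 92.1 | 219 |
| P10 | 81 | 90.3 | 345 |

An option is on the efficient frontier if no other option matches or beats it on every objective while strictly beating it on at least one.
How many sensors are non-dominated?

P1: dominated by P10 (cost 81≤224, accuracy 90.3≥88.4, sample rate 345≥186).
P2: not dominated.
P3: not dominated.
P4: not dominated (best accuracy).
P5: not dominated.
P6: not dominated.
P7: not dominated (best sample rate).
P8: dominated by P4 (cost 226≤239, accuracy 95.1≥93.8, sample rate 740≥367).
P9: dominated by P4 (cost 226≤235, accuracy 95.1≥92.1, sample rate 740≥219).
P10: not dominated (best cost).
Pareto-optimal: P2, P3, P4, P5, P6, P7, P10 → 7.

7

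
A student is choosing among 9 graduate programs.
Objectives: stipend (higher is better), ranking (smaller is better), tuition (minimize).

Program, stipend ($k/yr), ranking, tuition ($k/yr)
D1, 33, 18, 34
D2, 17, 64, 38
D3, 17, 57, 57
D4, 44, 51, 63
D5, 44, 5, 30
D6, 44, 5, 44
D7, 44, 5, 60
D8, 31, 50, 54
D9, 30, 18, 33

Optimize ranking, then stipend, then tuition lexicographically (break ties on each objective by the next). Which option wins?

D5

First minimize ranking: best is 5, kept {D5, D6, D7}.
Then maximize stipend: best is 44, kept {D5, D6, D7}.
Then minimize tuition: best is 30, kept {D5}.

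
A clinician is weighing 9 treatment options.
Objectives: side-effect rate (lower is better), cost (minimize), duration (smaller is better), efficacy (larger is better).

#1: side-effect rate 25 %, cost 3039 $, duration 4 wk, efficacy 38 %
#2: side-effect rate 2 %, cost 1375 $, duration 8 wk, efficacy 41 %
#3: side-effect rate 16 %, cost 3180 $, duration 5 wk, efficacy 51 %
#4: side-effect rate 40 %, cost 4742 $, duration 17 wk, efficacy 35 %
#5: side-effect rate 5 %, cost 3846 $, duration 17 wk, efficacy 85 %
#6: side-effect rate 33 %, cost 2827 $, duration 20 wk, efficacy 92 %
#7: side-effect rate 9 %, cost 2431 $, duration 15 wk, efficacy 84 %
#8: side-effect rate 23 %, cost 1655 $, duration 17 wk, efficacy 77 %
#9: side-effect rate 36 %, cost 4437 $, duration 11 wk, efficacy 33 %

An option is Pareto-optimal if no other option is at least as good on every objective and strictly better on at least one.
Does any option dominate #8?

#1: worse on side-effect rate (25 vs 23).
#2: worse on efficacy (41 vs 77).
#3: worse on cost (3180 vs 1655).
#4: worse on side-effect rate (40 vs 23).
#5: worse on cost (3846 vs 1655).
#6: worse on side-effect rate (33 vs 23).
#7: worse on cost (2431 vs 1655).
#9: worse on side-effect rate (36 vs 23).
No option is at least as good as #8 on every objective and strictly better on one.

No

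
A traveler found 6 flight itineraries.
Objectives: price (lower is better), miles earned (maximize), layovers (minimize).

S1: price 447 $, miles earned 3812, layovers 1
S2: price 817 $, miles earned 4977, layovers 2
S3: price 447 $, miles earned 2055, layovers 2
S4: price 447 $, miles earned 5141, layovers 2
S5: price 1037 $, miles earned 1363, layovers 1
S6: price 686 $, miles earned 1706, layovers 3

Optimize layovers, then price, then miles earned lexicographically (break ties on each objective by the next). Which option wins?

First minimize layovers: best is 1, kept {S1, S5}.
Then minimize price: best is 447, kept {S1}.

S1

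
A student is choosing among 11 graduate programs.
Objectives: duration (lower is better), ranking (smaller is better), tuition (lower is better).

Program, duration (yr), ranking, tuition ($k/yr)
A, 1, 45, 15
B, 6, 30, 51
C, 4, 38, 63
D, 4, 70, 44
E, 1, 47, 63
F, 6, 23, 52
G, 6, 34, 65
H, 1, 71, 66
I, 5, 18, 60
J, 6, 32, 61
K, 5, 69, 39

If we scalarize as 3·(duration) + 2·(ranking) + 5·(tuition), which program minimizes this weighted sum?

A: 3·1 + 2·45 + 5·15 = 168
B: 3·6 + 2·30 + 5·51 = 333
C: 3·4 + 2·38 + 5·63 = 403
D: 3·4 + 2·70 + 5·44 = 372
E: 3·1 + 2·47 + 5·63 = 412
F: 3·6 + 2·23 + 5·52 = 324
G: 3·6 + 2·34 + 5·65 = 411
H: 3·1 + 2·71 + 5·66 = 475
I: 3·5 + 2·18 + 5·60 = 351
J: 3·6 + 2·32 + 5·61 = 387
K: 3·5 + 2·69 + 5·39 = 348
Lowest: A at 168.

A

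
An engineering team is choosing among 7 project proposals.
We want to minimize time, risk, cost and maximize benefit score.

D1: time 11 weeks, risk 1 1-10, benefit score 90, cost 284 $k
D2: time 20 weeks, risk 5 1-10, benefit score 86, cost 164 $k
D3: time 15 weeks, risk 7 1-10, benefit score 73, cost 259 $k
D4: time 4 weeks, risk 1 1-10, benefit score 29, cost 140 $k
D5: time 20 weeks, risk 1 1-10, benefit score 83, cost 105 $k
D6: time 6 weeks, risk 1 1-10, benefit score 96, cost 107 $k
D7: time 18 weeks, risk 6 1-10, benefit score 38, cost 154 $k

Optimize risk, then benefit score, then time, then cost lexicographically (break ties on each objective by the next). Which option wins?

First minimize risk: best is 1, kept {D1, D4, D5, D6}.
Then maximize benefit score: best is 96, kept {D6}.

D6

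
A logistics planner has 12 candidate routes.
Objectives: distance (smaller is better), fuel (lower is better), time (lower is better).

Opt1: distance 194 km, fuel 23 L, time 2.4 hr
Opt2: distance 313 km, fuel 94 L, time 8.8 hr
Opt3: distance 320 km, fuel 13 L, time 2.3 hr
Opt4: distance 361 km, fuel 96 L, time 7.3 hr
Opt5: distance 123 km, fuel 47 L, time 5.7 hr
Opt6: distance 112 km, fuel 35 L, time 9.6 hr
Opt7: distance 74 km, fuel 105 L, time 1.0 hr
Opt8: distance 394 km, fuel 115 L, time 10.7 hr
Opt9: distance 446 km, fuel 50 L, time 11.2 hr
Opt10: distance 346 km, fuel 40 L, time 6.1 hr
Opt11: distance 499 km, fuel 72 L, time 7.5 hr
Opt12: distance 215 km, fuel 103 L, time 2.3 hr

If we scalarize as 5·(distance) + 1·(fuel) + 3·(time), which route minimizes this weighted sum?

Opt1: 5·194 + 1·23 + 3·2.4 = 1000.2
Opt2: 5·313 + 1·94 + 3·8.8 = 1685.4
Opt3: 5·320 + 1·13 + 3·2.3 = 1619.9
Opt4: 5·361 + 1·96 + 3·7.3 = 1922.9
Opt5: 5·123 + 1·47 + 3·5.7 = 679.1
Opt6: 5·112 + 1·35 + 3·9.6 = 623.8
Opt7: 5·74 + 1·105 + 3·1.0 = 478.0
Opt8: 5·394 + 1·115 + 3·10.7 = 2117.1
Opt9: 5·446 + 1·50 + 3·11.2 = 2313.6
Opt10: 5·346 + 1·40 + 3·6.1 = 1788.3
Opt11: 5·499 + 1·72 + 3·7.5 = 2589.5
Opt12: 5·215 + 1·103 + 3·2.3 = 1184.9
Lowest: Opt7 at 478.0.

Opt7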